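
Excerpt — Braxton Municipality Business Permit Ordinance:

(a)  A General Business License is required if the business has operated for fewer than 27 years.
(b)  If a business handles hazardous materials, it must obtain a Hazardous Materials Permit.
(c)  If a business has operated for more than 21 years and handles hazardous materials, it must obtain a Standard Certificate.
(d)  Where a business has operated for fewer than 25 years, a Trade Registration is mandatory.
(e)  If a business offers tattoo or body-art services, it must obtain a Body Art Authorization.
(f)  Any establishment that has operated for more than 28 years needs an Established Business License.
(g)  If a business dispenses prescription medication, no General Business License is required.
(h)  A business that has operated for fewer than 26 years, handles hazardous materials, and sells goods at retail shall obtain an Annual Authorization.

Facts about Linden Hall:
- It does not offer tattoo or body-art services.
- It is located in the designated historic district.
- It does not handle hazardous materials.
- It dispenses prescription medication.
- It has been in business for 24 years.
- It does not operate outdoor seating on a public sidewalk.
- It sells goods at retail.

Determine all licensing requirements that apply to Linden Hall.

Trade Registration

(a) years in business 24 < 27 → General Business License required.
(b) does not handle hazardous materials → Hazardous Materials Permit not required.
(c) years in business 24 > 21; does not handle hazardous materials → Standard Certificate not required.
(d) years in business 24 < 25 → Trade Registration required.
(e) does not offer tattoo or body-art services → Body Art Authorization not required.
(f) years in business 24 ≤ 28 → Established Business License not required.
(g) dispenses prescription medication → exempt from General Business License.
(h) years in business 24 < 26; does not handle hazardous materials; sells goods at retail → Annual Authorization not required.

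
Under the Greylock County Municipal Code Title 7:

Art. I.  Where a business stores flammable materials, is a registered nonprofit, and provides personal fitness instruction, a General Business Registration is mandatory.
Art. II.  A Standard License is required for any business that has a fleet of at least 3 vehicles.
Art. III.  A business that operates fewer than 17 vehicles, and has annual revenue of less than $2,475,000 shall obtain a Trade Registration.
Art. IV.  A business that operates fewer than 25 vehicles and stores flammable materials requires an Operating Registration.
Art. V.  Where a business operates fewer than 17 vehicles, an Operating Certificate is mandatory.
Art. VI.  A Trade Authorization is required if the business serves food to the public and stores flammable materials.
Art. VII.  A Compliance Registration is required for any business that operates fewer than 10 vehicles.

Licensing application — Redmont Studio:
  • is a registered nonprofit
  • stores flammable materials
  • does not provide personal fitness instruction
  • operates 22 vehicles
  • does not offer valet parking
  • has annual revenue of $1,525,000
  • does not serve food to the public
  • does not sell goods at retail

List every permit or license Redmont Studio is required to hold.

Operating Registration, Standard License

Art. I. stores flammable materials; is a registered nonprofit; does not provide personal fitness instruction → General Business Registration not required.
Art. II. vehicles 22 ≥ 3 → Standard License required.
Art. III. vehicles 22 ≥ 17; revenue $1,525,000 < $2,475,000 → Trade Registration not required.
Art. IV. vehicles 22 < 25; stores flammable materials → Operating Registration required.
Art. V. vehicles 22 ≥ 17 → Operating Certificate not required.
Art. VI. does not serve food to the public; stores flammable materials → Trade Authorization not required.
Art. VII. vehicles 22 ≥ 10 → Compliance Registration not required.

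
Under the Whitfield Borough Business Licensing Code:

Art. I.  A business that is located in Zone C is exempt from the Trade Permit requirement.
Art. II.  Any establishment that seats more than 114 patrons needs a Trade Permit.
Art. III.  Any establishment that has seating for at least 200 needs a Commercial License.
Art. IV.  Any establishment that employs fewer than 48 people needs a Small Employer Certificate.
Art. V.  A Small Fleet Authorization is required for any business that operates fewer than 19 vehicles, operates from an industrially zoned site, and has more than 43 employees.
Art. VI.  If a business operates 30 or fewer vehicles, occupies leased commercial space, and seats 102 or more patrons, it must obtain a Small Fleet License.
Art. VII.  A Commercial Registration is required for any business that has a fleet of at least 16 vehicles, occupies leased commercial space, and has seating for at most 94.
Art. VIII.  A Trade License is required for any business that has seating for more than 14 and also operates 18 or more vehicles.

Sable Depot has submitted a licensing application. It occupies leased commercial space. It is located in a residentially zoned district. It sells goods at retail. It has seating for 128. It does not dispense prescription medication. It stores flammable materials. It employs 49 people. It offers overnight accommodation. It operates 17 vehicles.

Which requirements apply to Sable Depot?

Art. I. is located in a residentially zoned district (not: is located in Zone C) → Trade Permit exemption does not apply.
Art. II. seating 128 > 114 → Trade Permit required.
Art. III. seating 128 < 200 → Commercial License not required.
Art. IV. employees 49 ≥ 48 → Small Employer Certificate not required.
Art. V. vehicles 17 < 19; occupies leased commercial space (not: operates from an industrially zoned site); employees 49 > 43 → Small Fleet Authorization not required.
Art. VI. vehicles 17 ≤ 30; occupies leased commercial space; seating 128 ≥ 102 → Small Fleet License required.
Art. VII. vehicles 17 ≥ 16; occupies leased commercial space; seating 128 > 94 → Commercial Registration not required.
Art. VIII. seating 128 > 14; vehicles 17 < 18 → Trade License not required.

Small Fleet License, Trade Permit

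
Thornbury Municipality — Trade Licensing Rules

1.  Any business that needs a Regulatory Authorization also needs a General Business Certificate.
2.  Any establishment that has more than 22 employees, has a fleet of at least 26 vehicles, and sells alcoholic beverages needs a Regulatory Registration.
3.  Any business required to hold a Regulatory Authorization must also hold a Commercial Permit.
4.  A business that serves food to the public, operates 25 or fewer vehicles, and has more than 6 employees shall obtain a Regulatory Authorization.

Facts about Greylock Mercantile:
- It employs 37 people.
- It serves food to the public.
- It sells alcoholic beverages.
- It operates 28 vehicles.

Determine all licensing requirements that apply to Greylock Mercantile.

Regulatory Registration

1. Regulatory Authorization is not required → no effect.
2. employees 37 > 22; vehicles 28 ≥ 26; sells alcoholic beverages → Regulatory Registration required.
3. Regulatory Authorization is not required → no effect.
4. serves food to the public; vehicles 28 > 25; employees 37 > 6 → Regulatory Authorization not required.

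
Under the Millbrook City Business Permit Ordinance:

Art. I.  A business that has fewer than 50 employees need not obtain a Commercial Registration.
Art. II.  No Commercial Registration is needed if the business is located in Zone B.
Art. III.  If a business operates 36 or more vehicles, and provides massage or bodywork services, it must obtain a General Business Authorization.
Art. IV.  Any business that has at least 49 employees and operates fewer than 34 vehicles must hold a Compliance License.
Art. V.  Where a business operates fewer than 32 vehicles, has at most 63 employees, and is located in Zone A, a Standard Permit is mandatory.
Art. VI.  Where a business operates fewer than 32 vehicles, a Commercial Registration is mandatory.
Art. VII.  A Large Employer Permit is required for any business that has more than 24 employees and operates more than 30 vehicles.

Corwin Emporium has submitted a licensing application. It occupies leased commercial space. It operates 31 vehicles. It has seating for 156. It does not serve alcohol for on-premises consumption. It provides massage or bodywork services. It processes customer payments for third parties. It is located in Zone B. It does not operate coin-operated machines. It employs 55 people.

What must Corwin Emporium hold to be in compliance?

Art. I. employees 55 ≥ 50 → Commercial Registration exemption does not apply.
Art. II. is located in Zone B → exempt from Commercial Registration.
Art. III. vehicles 31 < 36; provides massage or bodywork services → General Business Authorization not required.
Art. IV. employees 55 ≥ 49; vehicles 31 < 34 → Compliance License required.
Art. V. vehicles 31 < 32; employees 55 ≤ 63; is located in Zone B (not: is located in Zone A) → Standard Permit not required.
Art. VI. vehicles 31 < 32 → Commercial Registration required.
Art. VII. employees 55 > 24; vehicles 31 > 30 → Large Employer Permit required.

Compliance License, Large Employer Permit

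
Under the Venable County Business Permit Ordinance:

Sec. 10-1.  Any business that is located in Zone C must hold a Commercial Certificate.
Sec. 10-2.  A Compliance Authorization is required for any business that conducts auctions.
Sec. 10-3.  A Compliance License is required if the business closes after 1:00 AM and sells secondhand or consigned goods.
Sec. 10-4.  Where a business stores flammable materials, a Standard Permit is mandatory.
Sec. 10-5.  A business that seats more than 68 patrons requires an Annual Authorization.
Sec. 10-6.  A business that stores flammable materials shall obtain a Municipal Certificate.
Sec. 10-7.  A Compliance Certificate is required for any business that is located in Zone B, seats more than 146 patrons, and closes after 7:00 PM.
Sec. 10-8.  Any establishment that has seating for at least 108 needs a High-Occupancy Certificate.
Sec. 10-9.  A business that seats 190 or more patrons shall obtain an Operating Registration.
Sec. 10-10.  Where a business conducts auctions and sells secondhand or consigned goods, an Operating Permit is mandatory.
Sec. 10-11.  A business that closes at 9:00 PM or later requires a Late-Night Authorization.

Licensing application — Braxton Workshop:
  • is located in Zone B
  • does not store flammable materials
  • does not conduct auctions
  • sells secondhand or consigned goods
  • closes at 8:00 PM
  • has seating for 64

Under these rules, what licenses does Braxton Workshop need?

Sec. 10-1. is located in Zone B (not: is located in Zone C) → Commercial Certificate not required.
Sec. 10-2. does not conduct auctions → Compliance Authorization not required.
Sec. 10-3. closes 8:00 PM, at/before 1:00 AM; sells secondhand or consigned goods → Compliance License not required.
Sec. 10-4. does not store flammable materials → Standard Permit not required.
Sec. 10-5. seating 64 ≤ 68 → Annual Authorization not required.
Sec. 10-6. does not store flammable materials → Municipal Certificate not required.
Sec. 10-7. is located in Zone B; seating 64 ≤ 146; closes 8:00 PM, after 7:00 PM → Compliance Certificate not required.
Sec. 10-8. seating 64 < 108 → High-Occupancy Certificate not required.
Sec. 10-9. seating 64 < 190 → Operating Registration not required.
Sec. 10-10. does not conduct auctions; sells secondhand or consigned goods → Operating Permit not required.
Sec. 10-11. closes 8:00 PM, at/before 9:00 PM → Late-Night Authorization not required.

None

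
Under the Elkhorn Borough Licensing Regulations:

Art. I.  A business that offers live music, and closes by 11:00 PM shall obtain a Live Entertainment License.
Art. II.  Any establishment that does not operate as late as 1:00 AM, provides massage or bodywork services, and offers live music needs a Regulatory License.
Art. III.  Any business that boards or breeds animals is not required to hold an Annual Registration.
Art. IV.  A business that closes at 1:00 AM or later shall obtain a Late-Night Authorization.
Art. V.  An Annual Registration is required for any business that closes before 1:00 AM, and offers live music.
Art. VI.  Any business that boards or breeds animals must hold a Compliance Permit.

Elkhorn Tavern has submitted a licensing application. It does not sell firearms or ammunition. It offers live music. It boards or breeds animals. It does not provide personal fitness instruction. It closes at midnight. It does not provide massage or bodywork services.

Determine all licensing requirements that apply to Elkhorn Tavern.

Art. I. offers live music; closes midnight, after 11:00 PM → Live Entertainment License not required.
Art. II. closes midnight, at/before 1:00 AM; does not provide massage or bodywork services; offers live music → Regulatory License not required.
Art. III. boards or breeds animals → exempt from Annual Registration.
Art. IV. closes midnight, at/before 1:00 AM → Late-Night Authorization not required.
Art. V. closes midnight, at/before 1:00 AM; offers live music → Annual Registration required.
Art. VI. boards or breeds animals → Compliance Permit required.

Compliance Permit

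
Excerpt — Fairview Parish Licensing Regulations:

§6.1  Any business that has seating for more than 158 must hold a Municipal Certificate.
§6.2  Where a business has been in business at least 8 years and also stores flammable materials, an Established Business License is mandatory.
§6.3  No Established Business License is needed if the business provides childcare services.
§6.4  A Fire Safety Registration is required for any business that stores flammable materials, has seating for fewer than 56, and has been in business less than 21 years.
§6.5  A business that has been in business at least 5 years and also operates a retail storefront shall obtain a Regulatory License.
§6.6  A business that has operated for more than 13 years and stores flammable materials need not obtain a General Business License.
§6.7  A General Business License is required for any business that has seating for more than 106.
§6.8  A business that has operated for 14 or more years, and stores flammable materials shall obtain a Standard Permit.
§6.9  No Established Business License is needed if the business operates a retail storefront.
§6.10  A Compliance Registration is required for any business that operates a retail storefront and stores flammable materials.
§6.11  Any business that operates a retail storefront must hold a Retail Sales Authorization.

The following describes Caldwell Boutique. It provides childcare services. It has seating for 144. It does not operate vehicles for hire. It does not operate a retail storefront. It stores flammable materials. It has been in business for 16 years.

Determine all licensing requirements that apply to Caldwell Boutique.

§6.1 seating 144 ≤ 158 → Municipal Certificate not required.
§6.2 years in business 16 ≥ 8; stores flammable materials → Established Business License required.
§6.3 provides childcare services → exempt from Established Business License.
§6.4 stores flammable materials; seating 144 ≥ 56; years in business 16 < 21 → Fire Safety Registration not required.
§6.5 years in business 16 ≥ 5; does not operate a retail storefront → Regulatory License not required.
§6.6 years in business 16 > 13; stores flammable materials → exempt from General Business License.
§6.7 seating 144 > 106 → General Business License required.
§6.8 years in business 16 ≥ 14; stores flammable materials → Standard Permit required.
§6.9 does not operate a retail storefront → Established Business License exemption does not apply.
§6.10 does not operate a retail storefront; stores flammable materials → Compliance Registration not required.
§6.11 does not operate a retail storefront → Retail Sales Authorization not required.

Standard Permit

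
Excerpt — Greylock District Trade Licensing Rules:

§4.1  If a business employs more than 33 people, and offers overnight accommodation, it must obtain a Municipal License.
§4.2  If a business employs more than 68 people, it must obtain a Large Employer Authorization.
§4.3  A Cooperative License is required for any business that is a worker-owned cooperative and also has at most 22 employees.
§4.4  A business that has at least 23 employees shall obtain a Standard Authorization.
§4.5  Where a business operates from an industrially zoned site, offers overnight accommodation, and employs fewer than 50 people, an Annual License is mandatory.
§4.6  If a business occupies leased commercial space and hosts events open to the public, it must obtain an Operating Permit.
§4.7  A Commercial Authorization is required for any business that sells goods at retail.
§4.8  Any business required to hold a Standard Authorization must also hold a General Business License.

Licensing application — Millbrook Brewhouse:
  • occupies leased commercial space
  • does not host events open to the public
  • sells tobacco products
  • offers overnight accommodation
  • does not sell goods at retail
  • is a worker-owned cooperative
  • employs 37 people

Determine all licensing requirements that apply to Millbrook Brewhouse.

§4.1 employees 37 > 33; offers overnight accommodation → Municipal License required.
§4.2 employees 37 ≤ 68 → Large Employer Authorization not required.
§4.3 is a worker-owned cooperative; employees 37 > 22 → Cooperative License not required.
§4.4 employees 37 ≥ 23 → Standard Authorization required.
§4.5 occupies leased commercial space (not: operates from an industrially zoned site); offers overnight accommodation; employees 37 < 50 → Annual License not required.
§4.6 occupies leased commercial space; does not host events open to the public → Operating Permit not required.
§4.7 does not sell goods at retail → Commercial Authorization not required.
§4.8 Standard Authorization is required → General Business License also required.

General Business License, Municipal License, Standard Authorization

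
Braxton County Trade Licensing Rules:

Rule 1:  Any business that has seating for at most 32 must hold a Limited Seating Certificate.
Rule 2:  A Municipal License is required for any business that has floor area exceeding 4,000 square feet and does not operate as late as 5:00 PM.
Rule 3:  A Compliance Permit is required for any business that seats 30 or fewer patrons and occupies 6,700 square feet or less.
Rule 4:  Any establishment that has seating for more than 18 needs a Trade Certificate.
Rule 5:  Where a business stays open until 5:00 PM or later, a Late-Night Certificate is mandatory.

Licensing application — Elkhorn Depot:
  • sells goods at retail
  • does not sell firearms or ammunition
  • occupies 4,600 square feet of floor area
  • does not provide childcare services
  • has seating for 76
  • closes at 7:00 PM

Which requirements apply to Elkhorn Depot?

Rule 1: seating 76 > 32 → Limited Seating Certificate not required.
Rule 2: floor area 4,600 square feet > 4,000 square feet; closes 7:00 PM, after 5:00 PM → Municipal License not required.
Rule 3: seating 76 > 30; floor area 4,600 square feet ≤ 6,700 square feet → Compliance Permit not required.
Rule 4: seating 76 > 18 → Trade Certificate required.
Rule 5: closes 7:00 PM, after 5:00 PM → Late-Night Certificate required.

Late-Night Certificate, Trade Certificate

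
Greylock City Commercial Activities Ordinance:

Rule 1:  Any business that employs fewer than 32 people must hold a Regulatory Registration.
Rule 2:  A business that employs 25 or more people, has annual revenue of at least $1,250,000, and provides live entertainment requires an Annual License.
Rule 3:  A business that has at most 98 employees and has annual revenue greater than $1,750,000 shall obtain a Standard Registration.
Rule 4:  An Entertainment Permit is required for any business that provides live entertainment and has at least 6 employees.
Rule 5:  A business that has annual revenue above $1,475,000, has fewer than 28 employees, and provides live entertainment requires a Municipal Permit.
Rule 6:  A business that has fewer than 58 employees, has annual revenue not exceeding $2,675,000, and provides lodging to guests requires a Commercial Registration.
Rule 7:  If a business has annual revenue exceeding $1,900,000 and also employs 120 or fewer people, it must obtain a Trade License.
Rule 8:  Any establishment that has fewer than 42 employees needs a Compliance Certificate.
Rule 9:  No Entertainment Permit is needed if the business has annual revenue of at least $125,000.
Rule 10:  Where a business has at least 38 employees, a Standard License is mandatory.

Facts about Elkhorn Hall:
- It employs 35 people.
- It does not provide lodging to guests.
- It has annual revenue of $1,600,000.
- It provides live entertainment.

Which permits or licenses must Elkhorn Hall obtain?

Rule 1: employees 35 ≥ 32 → Regulatory Registration not required.
Rule 2: employees 35 ≥ 25; revenue $1,600,000 ≥ $1,250,000; provides live entertainment → Annual License required.
Rule 3: employees 35 ≤ 98; revenue $1,600,000 ≤ $1,750,000 → Standard Registration not required.
Rule 4: provides live entertainment; employees 35 ≥ 6 → Entertainment Permit required.
Rule 5: revenue $1,600,000 > $1,475,000; employees 35 ≥ 28; provides live entertainment → Municipal Permit not required.
Rule 6: employees 35 < 58; revenue $1,600,000 ≤ $2,675,000; does not provide lodging to guests → Commercial Registration not required.
Rule 7: revenue $1,600,000 ≤ $1,900,000; employees 35 ≤ 120 → Trade License not required.
Rule 8: employees 35 < 42 → Compliance Certificate required.
Rule 9: revenue $1,600,000 ≥ $125,000 → exempt from Entertainment Permit.
Rule 10: employees 35 < 38 → Standard License not required.

Annual License, Compliance Certificate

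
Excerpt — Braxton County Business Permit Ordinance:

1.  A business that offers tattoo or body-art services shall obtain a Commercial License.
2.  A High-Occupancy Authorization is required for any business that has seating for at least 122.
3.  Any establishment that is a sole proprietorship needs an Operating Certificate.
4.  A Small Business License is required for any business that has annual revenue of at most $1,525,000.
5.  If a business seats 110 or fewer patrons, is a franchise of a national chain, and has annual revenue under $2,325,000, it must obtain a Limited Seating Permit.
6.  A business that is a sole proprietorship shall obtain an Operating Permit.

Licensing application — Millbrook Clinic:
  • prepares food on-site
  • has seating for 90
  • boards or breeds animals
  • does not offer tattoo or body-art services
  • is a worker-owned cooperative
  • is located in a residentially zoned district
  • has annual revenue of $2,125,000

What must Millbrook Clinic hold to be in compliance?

1. does not offer tattoo or body-art services → Commercial License not required.
2. seating 90 < 122 → High-Occupancy Authorization not required.
3. is a worker-owned cooperative (not: is a sole proprietorship) → Operating Certificate not required.
4. revenue $2,125,000 > $1,525,000 → Small Business License not required.
5. seating 90 ≤ 110; is a worker-owned cooperative (not: is a franchise of a national chain); revenue $2,125,000 < $2,325,000 → Limited Seating Permit not required.
6. is a worker-owned cooperative (not: is a sole proprietorship) → Operating Permit not required.

None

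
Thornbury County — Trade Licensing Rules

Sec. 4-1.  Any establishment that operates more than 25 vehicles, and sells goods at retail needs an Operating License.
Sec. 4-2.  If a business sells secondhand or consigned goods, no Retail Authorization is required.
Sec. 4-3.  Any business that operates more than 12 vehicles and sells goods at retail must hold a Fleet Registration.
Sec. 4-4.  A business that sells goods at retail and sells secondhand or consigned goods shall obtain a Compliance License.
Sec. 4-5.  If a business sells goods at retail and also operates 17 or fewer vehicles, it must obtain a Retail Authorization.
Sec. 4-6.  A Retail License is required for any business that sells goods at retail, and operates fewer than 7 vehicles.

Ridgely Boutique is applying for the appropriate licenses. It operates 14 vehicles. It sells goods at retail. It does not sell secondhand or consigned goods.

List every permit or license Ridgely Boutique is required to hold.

Fleet Registration, Retail Authorization

Sec. 4-1. vehicles 14 ≤ 25; sells goods at retail → Operating License not required.
Sec. 4-2. does not sell secondhand or consigned goods → Retail Authorization exemption does not apply.
Sec. 4-3. vehicles 14 > 12; sells goods at retail → Fleet Registration required.
Sec. 4-4. sells goods at retail; does not sell secondhand or consigned goods → Compliance License not required.
Sec. 4-5. sells goods at retail; vehicles 14 ≤ 17 → Retail Authorization required.
Sec. 4-6. sells goods at retail; vehicles 14 ≥ 7 → Retail License not required.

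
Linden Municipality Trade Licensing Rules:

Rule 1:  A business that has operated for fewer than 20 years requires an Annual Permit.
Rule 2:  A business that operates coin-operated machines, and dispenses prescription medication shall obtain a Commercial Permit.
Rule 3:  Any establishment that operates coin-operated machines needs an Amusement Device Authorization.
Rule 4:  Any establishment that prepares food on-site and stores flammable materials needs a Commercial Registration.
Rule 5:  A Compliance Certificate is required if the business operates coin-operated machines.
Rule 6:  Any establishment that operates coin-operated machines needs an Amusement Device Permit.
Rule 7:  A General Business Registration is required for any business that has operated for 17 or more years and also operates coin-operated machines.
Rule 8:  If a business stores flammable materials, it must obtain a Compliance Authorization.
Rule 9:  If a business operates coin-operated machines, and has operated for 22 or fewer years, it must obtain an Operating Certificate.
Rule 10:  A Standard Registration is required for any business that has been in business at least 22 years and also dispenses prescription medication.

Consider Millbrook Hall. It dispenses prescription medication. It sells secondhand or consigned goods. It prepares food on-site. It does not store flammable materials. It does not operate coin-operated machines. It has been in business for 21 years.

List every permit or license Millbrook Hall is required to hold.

Rule 1: years in business 21 ≥ 20 → Annual Permit not required.
Rule 2: does not operate coin-operated machines; dispenses prescription medication → Commercial Permit not required.
Rule 3: does not operate coin-operated machines → Amusement Device Authorization not required.
Rule 4: prepares food on-site; does not store flammable materials → Commercial Registration not required.
Rule 5: does not operate coin-operated machines → Compliance Certificate not required.
Rule 6: does not operate coin-operated machines → Amusement Device Permit not required.
Rule 7: years in business 21 ≥ 17; does not operate coin-operated machines → General Business Registration not required.
Rule 8: does not store flammable materials → Compliance Authorization not required.
Rule 9: does not operate coin-operated machines; years in business 21 ≤ 22 → Operating Certificate not required.
Rule 10: years in business 21 < 22; dispenses prescription medication → Standard Registration not required.

None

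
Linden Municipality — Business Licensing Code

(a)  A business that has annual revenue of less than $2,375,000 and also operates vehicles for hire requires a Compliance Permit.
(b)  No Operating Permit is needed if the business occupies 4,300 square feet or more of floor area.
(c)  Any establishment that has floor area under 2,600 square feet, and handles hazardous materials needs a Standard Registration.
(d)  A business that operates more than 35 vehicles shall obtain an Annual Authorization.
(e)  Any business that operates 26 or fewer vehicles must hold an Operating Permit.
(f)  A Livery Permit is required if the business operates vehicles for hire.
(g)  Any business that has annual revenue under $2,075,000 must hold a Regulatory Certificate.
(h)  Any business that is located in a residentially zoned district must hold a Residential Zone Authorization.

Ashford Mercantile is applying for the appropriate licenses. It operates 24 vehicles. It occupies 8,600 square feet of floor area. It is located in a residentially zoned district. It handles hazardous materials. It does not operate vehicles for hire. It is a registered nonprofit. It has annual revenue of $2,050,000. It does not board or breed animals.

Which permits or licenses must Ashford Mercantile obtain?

Regulatory Certificate, Residential Zone Authorization

(a) revenue $2,050,000 < $2,375,000; does not operate vehicles for hire → Compliance Permit not required.
(b) floor area 8,600 square feet ≥ 4,300 square feet → exempt from Operating Permit.
(c) floor area 8,600 square feet ≥ 2,600 square feet; handles hazardous materials → Standard Registration not required.
(d) vehicles 24 ≤ 35 → Annual Authorization not required.
(e) vehicles 24 ≤ 26 → Operating Permit required.
(f) does not operate vehicles for hire → Livery Permit not required.
(g) revenue $2,050,000 < $2,075,000 → Regulatory Certificate required.
(h) is located in a residentially zoned district → Residential Zone Authorization required.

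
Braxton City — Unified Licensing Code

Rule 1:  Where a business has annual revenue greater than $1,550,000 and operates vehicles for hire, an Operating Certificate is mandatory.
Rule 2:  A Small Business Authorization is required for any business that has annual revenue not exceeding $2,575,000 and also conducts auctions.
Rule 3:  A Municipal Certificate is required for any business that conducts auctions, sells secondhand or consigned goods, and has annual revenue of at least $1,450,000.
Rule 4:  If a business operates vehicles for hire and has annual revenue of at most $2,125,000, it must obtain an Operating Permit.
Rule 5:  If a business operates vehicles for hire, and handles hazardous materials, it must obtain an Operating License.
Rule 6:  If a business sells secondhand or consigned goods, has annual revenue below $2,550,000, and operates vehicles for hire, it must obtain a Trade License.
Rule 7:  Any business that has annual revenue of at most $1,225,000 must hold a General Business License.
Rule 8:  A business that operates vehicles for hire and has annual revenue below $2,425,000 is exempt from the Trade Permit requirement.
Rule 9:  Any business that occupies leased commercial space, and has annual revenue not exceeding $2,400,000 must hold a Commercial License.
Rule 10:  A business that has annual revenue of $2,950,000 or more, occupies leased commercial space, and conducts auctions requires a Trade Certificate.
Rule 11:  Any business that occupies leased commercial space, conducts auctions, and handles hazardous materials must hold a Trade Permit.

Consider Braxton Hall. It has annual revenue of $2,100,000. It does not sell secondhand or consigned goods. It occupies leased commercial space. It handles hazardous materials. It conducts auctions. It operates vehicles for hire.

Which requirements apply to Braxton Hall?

Rule 1: revenue $2,100,000 > $1,550,000; operates vehicles for hire → Operating Certificate required.
Rule 2: revenue $2,100,000 ≤ $2,575,000; conducts auctions → Small Business Authorization required.
Rule 3: conducts auctions; does not sell secondhand or consigned goods; revenue $2,100,000 ≥ $1,450,000 → Municipal Certificate not required.
Rule 4: operates vehicles for hire; revenue $2,100,000 ≤ $2,125,000 → Operating Permit required.
Rule 5: operates vehicles for hire; handles hazardous materials → Operating License required.
Rule 6: does not sell secondhand or consigned goods; revenue $2,100,000 < $2,550,000; operates vehicles for hire → Trade License not required.
Rule 7: revenue $2,100,000 > $1,225,000 → General Business License not required.
Rule 8: operates vehicles for hire; revenue $2,100,000 < $2,425,000 → exempt from Trade Permit.
Rule 9: occupies leased commercial space; revenue $2,100,000 ≤ $2,400,000 → Commercial License required.
Rule 10: revenue $2,100,000 < $2,950,000; occupies leased commercial space; conducts auctions → Trade Certificate not required.
Rule 11: occupies leased commercial space; conducts auctions; handles hazardous materials → Trade Permit required.

Commercial License, Operating Certificate, Operating License, Operating Permit, Small Business Authorization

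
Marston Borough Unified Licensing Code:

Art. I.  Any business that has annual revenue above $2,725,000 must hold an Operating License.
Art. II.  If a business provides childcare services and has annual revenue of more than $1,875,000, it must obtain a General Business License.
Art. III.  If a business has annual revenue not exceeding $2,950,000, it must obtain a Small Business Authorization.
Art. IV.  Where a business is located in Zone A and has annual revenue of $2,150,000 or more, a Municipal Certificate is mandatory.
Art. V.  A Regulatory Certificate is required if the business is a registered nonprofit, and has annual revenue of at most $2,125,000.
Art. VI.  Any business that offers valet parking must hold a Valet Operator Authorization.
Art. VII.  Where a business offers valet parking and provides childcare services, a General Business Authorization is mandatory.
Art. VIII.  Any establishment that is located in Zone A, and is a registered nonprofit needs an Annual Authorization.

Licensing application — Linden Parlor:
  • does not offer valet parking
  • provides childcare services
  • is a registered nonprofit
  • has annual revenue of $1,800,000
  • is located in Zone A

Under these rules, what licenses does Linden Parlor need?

Annual Authorization, Regulatory Certificate, Small Business Authorization

Art. I. revenue $1,800,000 ≤ $2,725,000 → Operating License not required.
Art. II. provides childcare services; revenue $1,800,000 ≤ $1,875,000 → General Business License not required.
Art. III. revenue $1,800,000 ≤ $2,950,000 → Small Business Authorization required.
Art. IV. is located in Zone A; revenue $1,800,000 < $2,150,000 → Municipal Certificate not required.
Art. V. is a registered nonprofit; revenue $1,800,000 ≤ $2,125,000 → Regulatory Certificate required.
Art. VI. does not offer valet parking → Valet Operator Authorization not required.
Art. VII. does not offer valet parking; provides childcare services → General Business Authorization not required.
Art. VIII. is located in Zone A; is a registered nonprofit → Annual Authorization required.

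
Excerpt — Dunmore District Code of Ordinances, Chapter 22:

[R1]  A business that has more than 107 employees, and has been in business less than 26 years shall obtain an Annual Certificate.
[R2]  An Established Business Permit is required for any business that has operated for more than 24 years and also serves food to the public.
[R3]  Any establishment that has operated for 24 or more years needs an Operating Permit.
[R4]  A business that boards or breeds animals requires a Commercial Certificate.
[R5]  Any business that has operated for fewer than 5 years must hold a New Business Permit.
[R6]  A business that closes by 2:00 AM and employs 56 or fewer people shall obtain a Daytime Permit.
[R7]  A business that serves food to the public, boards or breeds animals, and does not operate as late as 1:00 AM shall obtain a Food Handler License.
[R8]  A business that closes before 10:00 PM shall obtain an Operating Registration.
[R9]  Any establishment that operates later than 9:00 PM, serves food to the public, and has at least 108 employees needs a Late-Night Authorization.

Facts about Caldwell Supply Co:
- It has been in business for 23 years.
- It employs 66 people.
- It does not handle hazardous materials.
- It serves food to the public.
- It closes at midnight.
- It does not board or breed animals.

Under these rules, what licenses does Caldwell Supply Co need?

[R1] employees 66 ≤ 107; years in business 23 < 26 → Annual Certificate not required.
[R2] years in business 23 ≤ 24; serves food to the public → Established Business Permit not required.
[R3] years in business 23 < 24 → Operating Permit not required.
[R4] does not board or breed animals → Commercial Certificate not required.
[R5] years in business 23 ≥ 5 → New Business Permit not required.
[R6] closes midnight, at/before 2:00 AM; employees 66 > 56 → Daytime Permit not required.
[R7] serves food to the public; does not board or breed animals; closes midnight, at/before 1:00 AM → Food Handler License not required.
[R8] closes midnight, after 10:00 PM → Operating Registration not required.
[R9] closes midnight, after 9:00 PM; serves food to the public; employees 66 < 108 → Late-Night Authorization not required.

None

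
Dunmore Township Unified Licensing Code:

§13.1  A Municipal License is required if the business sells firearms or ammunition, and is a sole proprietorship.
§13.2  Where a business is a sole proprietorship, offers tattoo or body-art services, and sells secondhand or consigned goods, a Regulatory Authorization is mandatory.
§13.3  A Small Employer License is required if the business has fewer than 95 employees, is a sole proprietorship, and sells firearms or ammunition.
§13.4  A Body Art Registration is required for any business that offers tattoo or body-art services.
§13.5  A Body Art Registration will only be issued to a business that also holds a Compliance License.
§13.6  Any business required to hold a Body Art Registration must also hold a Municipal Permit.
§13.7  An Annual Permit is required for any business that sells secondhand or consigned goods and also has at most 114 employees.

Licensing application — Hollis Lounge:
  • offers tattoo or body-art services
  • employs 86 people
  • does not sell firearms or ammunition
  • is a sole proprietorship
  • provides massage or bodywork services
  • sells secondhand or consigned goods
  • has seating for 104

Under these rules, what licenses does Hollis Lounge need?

Annual Permit, Body Art Registration, Compliance License, Municipal Permit, Regulatory Authorization

§13.1 does not sell firearms or ammunition; is a sole proprietorship → Municipal License not required.
§13.2 is a sole proprietorship; offers tattoo or body-art services; sells secondhand or consigned goods → Regulatory Authorization required.
§13.3 employees 86 < 95; is a sole proprietorship; does not sell firearms or ammunition → Small Employer License not required.
§13.4 offers tattoo or body-art services → Body Art Registration required.
§13.5 Body Art Registration is required → Compliance License also required.
§13.6 Body Art Registration is required → Municipal Permit also required.
§13.7 sells secondhand or consigned goods; employees 86 ≤ 114 → Annual Permit required.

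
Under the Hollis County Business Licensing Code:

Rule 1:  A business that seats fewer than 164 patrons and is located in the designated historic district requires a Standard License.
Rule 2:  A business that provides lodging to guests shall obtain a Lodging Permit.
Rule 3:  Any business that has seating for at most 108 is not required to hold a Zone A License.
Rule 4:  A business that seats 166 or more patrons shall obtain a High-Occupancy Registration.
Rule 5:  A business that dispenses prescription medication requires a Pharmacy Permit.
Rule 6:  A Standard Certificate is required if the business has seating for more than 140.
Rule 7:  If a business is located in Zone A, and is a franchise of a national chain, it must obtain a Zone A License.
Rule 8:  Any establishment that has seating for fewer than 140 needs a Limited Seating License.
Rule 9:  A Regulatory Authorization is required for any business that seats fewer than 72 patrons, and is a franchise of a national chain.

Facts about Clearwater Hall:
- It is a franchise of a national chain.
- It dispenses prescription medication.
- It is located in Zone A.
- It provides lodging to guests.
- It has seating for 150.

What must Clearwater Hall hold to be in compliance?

Lodging Permit, Pharmacy Permit, Standard Certificate, Zone A License

Rule 1: seating 150 < 164; is located in Zone A (not: is located in the designated historic district) → Standard License not required.
Rule 2: provides lodging to guests → Lodging Permit required.
Rule 3: seating 150 > 108 → Zone A License exemption does not apply.
Rule 4: seating 150 < 166 → High-Occupancy Registration not required.
Rule 5: dispenses prescription medication → Pharmacy Permit required.
Rule 6: seating 150 > 140 → Standard Certificate required.
Rule 7: is located in Zone A; is a franchise of a national chain → Zone A License required.
Rule 8: seating 150 ≥ 140 → Limited Seating License not required.
Rule 9: seating 150 ≥ 72; is a franchise of a national chain → Regulatory Authorization not required.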